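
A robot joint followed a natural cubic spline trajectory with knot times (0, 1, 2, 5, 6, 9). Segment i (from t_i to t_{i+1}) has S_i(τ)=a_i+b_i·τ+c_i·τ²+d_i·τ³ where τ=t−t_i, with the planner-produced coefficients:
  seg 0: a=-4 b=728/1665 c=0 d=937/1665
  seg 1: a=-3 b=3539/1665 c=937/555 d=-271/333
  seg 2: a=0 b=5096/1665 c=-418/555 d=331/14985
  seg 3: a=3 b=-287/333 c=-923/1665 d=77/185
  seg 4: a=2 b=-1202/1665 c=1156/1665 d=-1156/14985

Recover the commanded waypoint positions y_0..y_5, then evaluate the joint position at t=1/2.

y_0 = S_0(0) = a_0 = -4
y_1 = S_1(0) = a_1 = -3
y_2 = S_2(0) = a_2 = 0
y_3 = S_3(0) = a_3 = 3
y_4 = S_4(0) = a_4 = 2
y_5 = S_4(3) = 4
t_q=1/2 is in segment 0 (τ=1/2); S_0(τ)=-16477/4440

y_0=-4 y_1=-3 y_2=0 y_3=3 y_4=2 y_5=4
S(1/2) = -16477/4440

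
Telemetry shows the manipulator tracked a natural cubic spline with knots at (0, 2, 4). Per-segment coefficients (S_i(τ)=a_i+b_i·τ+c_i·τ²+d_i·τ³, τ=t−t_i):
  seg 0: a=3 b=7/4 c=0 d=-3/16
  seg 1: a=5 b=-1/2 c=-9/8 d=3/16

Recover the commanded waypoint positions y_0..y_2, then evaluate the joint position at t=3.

y_0 = S_0(0) = a_0 = 3
y_1 = S_1(0) = a_1 = 5
y_2 = S_1(2) = 1
t_q=3 is in segment 1 (τ=1); S_1(τ)=57/16

y_0=3 y_1=5 y_2=1
S(3) = 57/16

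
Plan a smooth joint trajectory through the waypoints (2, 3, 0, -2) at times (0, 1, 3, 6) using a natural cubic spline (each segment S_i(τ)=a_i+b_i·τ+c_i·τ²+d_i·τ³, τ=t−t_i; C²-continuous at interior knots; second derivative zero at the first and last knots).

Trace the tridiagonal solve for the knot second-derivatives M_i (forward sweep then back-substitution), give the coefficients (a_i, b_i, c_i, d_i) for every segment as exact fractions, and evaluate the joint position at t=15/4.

  seg 0: a=2 b=31/21 c=0 d=-10/21
  seg 1: a=3 b=1/21 c=-10/7 d=55/168
  seg 2: a=0 b=-73/42 c=15/28 d=-5/84
S(15/4) = -263/256

Δ: Δ0=1, Δ1=-3/2, Δ2=-2/3
row 1: diag=6, rhs=-15; c'=1/3, d'=-5/2
row 2: denom=10−2·1/3=28/3; d'=(5−2·-5/2)/(28/3)=15/14
back: M2=15/14
back: M1=-5/2−1/3·15/14=-20/7
M: M0=0, M1=-20/7, M2=15/14, M3=0
seg 0: a=2, c=M0/2=0, d=(M1−M0)/(6·1)=-10/21, b=Δ0−h0·(2M0+M1)/6=31/21
seg 1: a=3, c=M1/2=-10/7, d=(M2−M1)/(6·2)=55/168, b=Δ1−h1·(2M1+M2)/6=1/21
seg 2: a=0, c=M2/2=15/28, d=(M3−M2)/(6·3)=-5/84, b=Δ2−h2·(2M2+M3)/6=-73/42
t_q=15/4 → seg 2, τ=3/4; S=0+-73/42·τ+15/28·τ²+-5/84·τ³=-263/256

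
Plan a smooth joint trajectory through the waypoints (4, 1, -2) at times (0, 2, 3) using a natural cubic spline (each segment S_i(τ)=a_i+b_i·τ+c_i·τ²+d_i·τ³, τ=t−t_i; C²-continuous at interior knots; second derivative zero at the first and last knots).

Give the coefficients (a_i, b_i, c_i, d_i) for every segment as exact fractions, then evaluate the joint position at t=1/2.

Δ: Δ0=-3/2, Δ1=-3
row 1: diag=6, rhs=-9; c'=1/6, d'=-3/2
back: M1=-3/2
M: M0=0, M1=-3/2, M2=0
seg 0: a=4, c=M0/2=0, d=(M1−M0)/(6·2)=-1/8, b=Δ0−h0·(2M0+M1)/6=-1
seg 1: a=1, c=M1/2=-3/4, d=(M2−M1)/(6·1)=1/4, b=Δ1−h1·(2M1+M2)/6=-5/2
t_q=1/2 → seg 0, τ=1/2; S=4+-1·τ+0·τ²+-1/8·τ³=223/64

  seg 0: a=4 b=-1 c=0 d=-1/8
  seg 1: a=1 b=-5/2 c=-3/4 d=1/4
S(1/2) = 223/64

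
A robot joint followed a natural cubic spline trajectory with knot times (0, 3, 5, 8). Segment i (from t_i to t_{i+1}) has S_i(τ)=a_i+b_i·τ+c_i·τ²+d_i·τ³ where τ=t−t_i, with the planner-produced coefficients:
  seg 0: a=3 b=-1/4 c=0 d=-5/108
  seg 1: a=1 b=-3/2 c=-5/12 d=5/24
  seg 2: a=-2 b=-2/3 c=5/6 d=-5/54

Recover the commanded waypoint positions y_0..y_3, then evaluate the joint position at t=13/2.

y_0=3 y_1=1 y_2=-2 y_3=1
S(13/2) = -23/16

y_0 = S_0(0) = a_0 = 3
y_1 = S_1(0) = a_1 = 1
y_2 = S_2(0) = a_2 = -2
y_3 = S_2(3) = 1
t_q=13/2 is in segment 2 (τ=3/2); S_2(τ)=-23/16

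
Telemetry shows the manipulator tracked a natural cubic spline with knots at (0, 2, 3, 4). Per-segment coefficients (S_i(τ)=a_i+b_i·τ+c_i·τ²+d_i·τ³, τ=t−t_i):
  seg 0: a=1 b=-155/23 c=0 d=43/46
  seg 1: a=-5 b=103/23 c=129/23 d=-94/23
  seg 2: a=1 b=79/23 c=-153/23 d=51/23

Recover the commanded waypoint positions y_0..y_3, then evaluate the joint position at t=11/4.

y_0 = S_0(0) = a_0 = 1
y_1 = S_1(0) = a_1 = -5
y_2 = S_2(0) = a_2 = 1
y_3 = S_2(1) = 0
t_q=11/4 is in segment 1 (τ=3/4); S_1(τ)=-155/736

y_0=1 y_1=-5 y_2=1 y_3=0
S(11/4) = -155/736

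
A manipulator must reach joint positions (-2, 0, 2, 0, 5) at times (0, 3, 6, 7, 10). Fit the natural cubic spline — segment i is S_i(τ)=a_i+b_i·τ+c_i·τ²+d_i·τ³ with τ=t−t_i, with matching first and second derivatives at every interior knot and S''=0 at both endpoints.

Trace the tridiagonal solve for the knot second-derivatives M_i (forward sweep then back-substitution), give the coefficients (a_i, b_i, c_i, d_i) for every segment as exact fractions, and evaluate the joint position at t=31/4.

  seg 0: a=-2 b=77/228 c=0 d=25/684
  seg 1: a=0 b=151/114 c=25/76 d=-125/684
  seg 2: a=2 b=-373/228 c=-25/19 d=217/228
  seg 3: a=0 b=-161/114 c=117/76 d=-13/76
S(31/4) = -1291/4864

Δ: Δ0=2/3, Δ1=2/3, Δ2=-2, Δ3=5/3
row 1: diag=12, rhs=0; c'=1/4, d'=0
row 2: denom=8−3·1/4=29/4; d'=(-16−3·0)/(29/4)=-64/29
row 3: denom=8−1·4/29=228/29; d'=(22−1·-64/29)/(228/29)=117/38
back: M3=117/38
back: M2=-64/29−4/29·117/38=-50/19
back: M1=0−1/4·-50/19=25/38
M: M0=0, M1=25/38, M2=-50/19, M3=117/38, M4=0
seg 0: a=-2, c=M0/2=0, d=(M1−M0)/(6·3)=25/684, b=Δ0−h0·(2M0+M1)/6=77/228
seg 1: a=0, c=M1/2=25/76, d=(M2−M1)/(6·3)=-125/684, b=Δ1−h1·(2M1+M2)/6=151/114
seg 2: a=2, c=M2/2=-25/19, d=(M3−M2)/(6·1)=217/228, b=Δ2−h2·(2M2+M3)/6=-373/228
seg 3: a=0, c=M3/2=117/76, d=(M4−M3)/(6·3)=-13/76, b=Δ3−h3·(2M3+M4)/6=-161/114
t_q=31/4 → seg 3, τ=3/4; S=0+-161/114·τ+117/76·τ²+-13/76·τ³=-1291/4864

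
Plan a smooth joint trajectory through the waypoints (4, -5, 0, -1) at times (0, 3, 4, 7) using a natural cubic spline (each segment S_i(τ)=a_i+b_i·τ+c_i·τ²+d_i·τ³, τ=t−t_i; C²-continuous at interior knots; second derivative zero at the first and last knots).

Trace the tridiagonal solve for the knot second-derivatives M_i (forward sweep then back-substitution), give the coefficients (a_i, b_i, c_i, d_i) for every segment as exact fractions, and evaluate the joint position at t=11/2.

  seg 0: a=4 b=-397/63 c=0 d=208/567
  seg 1: a=-5 b=227/63 c=208/63 d=-40/21
  seg 2: a=0 b=283/63 c=-152/63 d=152/567
S(11/2) = 31/14

Δ: Δ0=-3, Δ1=5, Δ2=-1/3
row 1: diag=8, rhs=48; c'=1/8, d'=6
row 2: denom=8−1·1/8=63/8; d'=(-32−1·6)/(63/8)=-304/63
back: M2=-304/63
back: M1=6−1/8·-304/63=416/63
M: M0=0, M1=416/63, M2=-304/63, M3=0
seg 0: a=4, c=M0/2=0, d=(M1−M0)/(6·3)=208/567, b=Δ0−h0·(2M0+M1)/6=-397/63
seg 1: a=-5, c=M1/2=208/63, d=(M2−M1)/(6·1)=-40/21, b=Δ1−h1·(2M1+M2)/6=227/63
seg 2: a=0, c=M2/2=-152/63, d=(M3−M2)/(6·3)=152/567, b=Δ2−h2·(2M2+M3)/6=283/63
t_q=11/2 → seg 2, τ=3/2; S=0+283/63·τ+-152/63·τ²+152/567·τ³=31/14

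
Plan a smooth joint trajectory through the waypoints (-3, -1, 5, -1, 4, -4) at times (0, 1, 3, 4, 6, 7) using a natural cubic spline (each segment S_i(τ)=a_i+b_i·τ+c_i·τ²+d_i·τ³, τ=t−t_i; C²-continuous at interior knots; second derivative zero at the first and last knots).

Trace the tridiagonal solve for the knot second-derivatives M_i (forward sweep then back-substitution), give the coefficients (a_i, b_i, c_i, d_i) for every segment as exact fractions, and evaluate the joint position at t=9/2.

Δ: Δ0=2, Δ1=3, Δ2=-6, Δ3=5/2, Δ4=-8
row 1: diag=6, rhs=6; c'=1/3, d'=1
row 2: denom=6−2·1/3=16/3; d'=(-54−2·1)/(16/3)=-21/2
row 3: denom=6−1·3/16=93/16; d'=(51−1·-21/2)/(93/16)=328/31
row 4: denom=6−2·32/93=494/93; d'=(-63−2·328/31)/(494/93)=-7827/494
back: M4=-7827/494
back: M3=328/31−32/93·-7827/494=3960/247
back: M2=-21/2−3/16·3960/247=-3336/247
back: M1=1−1/3·-3336/247=1359/247
M: M0=0, M1=1359/247, M2=-3336/247, M3=3960/247, M4=-7827/494, M5=0
seg 0: a=-3, c=M0/2=0, d=(M1−M0)/(6·1)=453/494, b=Δ0−h0·(2M0+M1)/6=535/494
seg 1: a=-1, c=M1/2=1359/494, d=(M2−M1)/(6·2)=-1565/988, b=Δ1−h1·(2M1+M2)/6=947/247
seg 2: a=5, c=M2/2=-1668/247, d=(M3−M2)/(6·1)=64/13, b=Δ2−h2·(2M2+M3)/6=-1030/247
seg 3: a=-1, c=M3/2=1980/247, d=(M4−M3)/(6·2)=-5249/1976, b=Δ3−h3·(2M3+M4)/6=-718/247
seg 4: a=4, c=M4/2=-7827/988, d=(M5−M4)/(6·1)=2609/988, b=Δ4−h4·(2M4+M5)/6=-1343/494
t_q=9/2 → seg 3, τ=1/2; S=-1+-718/247·τ+1980/247·τ²+-5249/1976·τ³=-12353/15808

  seg 0: a=-3 b=535/494 c=0 d=453/494
  seg 1: a=-1 b=947/247 c=1359/494 d=-1565/988
  seg 2: a=5 b=-1030/247 c=-1668/247 d=64/13
  seg 3: a=-1 b=-718/247 c=1980/247 d=-5249/1976
  seg 4: a=4 b=-1343/494 c=-7827/988 d=2609/988
S(9/2) = -12353/15808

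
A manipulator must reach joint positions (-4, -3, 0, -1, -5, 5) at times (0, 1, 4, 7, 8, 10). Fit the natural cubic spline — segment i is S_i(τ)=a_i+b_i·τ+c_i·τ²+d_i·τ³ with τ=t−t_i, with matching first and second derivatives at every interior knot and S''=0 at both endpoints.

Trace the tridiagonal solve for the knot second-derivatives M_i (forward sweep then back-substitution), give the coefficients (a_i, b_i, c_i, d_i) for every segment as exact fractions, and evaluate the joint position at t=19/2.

Δ: Δ0=1, Δ1=1, Δ2=-1/3, Δ3=-4, Δ4=5
row 1: diag=8, rhs=0; c'=3/8, d'=0
row 2: denom=12−3·3/8=87/8; d'=(-8−3·0)/(87/8)=-64/87
row 3: denom=8−3·8/29=208/29; d'=(-22−3·-64/87)/(208/29)=-287/104
row 4: denom=6−1·29/208=1219/208; d'=(54−1·-287/104)/(1219/208)=11806/1219
back: M4=11806/1219
back: M3=-287/104−29/208·11806/1219=-5010/1219
back: M2=-64/87−8/29·-5010/1219=1456/3657
back: M1=0−3/8·1456/3657=-182/1219
M: M0=0, M1=-182/1219, M2=1456/3657, M3=-5010/1219, M4=11806/1219, M5=0
seg 0: a=-4, c=M0/2=0, d=(M1−M0)/(6·1)=-91/3657, b=Δ0−h0·(2M0+M1)/6=3748/3657
seg 1: a=-3, c=M1/2=-91/1219, d=(M2−M1)/(6·3)=1001/32913, b=Δ1−h1·(2M1+M2)/6=3475/3657
seg 2: a=0, c=M2/2=728/3657, d=(M3−M2)/(6·3)=-8243/32913, b=Δ2−h2·(2M2+M3)/6=4840/3657
seg 3: a=-1, c=M3/2=-2505/1219, d=(M4−M3)/(6·1)=8408/3657, b=Δ3−h3·(2M3+M4)/6=-15521/3657
seg 4: a=-5, c=M4/2=5903/1219, d=(M5−M4)/(6·2)=-5903/7314, b=Δ4−h4·(2M4+M5)/6=-5327/3657
t_q=19/2 → seg 4, τ=3/2; S=-5+-5327/3657·τ+5903/1219·τ²+-5903/7314·τ³=19245/19504

  seg 0: a=-4 b=3748/3657 c=0 d=-91/3657
  seg 1: a=-3 b=3475/3657 c=-91/1219 d=1001/32913
  seg 2: a=0 b=4840/3657 c=728/3657 d=-8243/32913
  seg 3: a=-1 b=-15521/3657 c=-2505/1219 d=8408/3657
  seg 4: a=-5 b=-5327/3657 c=5903/1219 d=-5903/7314
S(19/2) = 19245/19504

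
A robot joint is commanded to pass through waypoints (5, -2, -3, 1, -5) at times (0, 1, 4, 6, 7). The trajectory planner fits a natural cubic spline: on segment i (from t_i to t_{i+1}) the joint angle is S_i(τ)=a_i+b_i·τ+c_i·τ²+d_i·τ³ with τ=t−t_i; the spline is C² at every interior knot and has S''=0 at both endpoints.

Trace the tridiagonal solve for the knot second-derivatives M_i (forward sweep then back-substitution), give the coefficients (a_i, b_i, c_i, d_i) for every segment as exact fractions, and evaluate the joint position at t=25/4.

  seg 0: a=5 b=-4562/591 c=0 d=425/591
  seg 1: a=-2 b=-3287/591 c=425/197 d=-245/1773
  seg 2: a=-3 b=2158/591 c=180/197 d=-514/591
  seg 3: a=1 b=-1850/591 c=-848/197 d=848/591
S(25/4) = -23/788

Δ: Δ0=-7, Δ1=-1/3, Δ2=2, Δ3=-6
row 1: diag=8, rhs=40; c'=3/8, d'=5
row 2: denom=10−3·3/8=71/8; d'=(14−3·5)/(71/8)=-8/71
row 3: denom=6−2·16/71=394/71; d'=(-48−2·-8/71)/(394/71)=-1696/197
back: M3=-1696/197
back: M2=-8/71−16/71·-1696/197=360/197
back: M1=5−3/8·360/197=850/197
M: M0=0, M1=850/197, M2=360/197, M3=-1696/197, M4=0
seg 0: a=5, c=M0/2=0, d=(M1−M0)/(6·1)=425/591, b=Δ0−h0·(2M0+M1)/6=-4562/591
seg 1: a=-2, c=M1/2=425/197, d=(M2−M1)/(6·3)=-245/1773, b=Δ1−h1·(2M1+M2)/6=-3287/591
seg 2: a=-3, c=M2/2=180/197, d=(M3−M2)/(6·2)=-514/591, b=Δ2−h2·(2M2+M3)/6=2158/591
seg 3: a=1, c=M3/2=-848/197, d=(M4−M3)/(6·1)=848/591, b=Δ3−h3·(2M3+M4)/6=-1850/591
t_q=25/4 → seg 3, τ=1/4; S=1+-1850/591·τ+-848/197·τ²+848/591·τ³=-23/788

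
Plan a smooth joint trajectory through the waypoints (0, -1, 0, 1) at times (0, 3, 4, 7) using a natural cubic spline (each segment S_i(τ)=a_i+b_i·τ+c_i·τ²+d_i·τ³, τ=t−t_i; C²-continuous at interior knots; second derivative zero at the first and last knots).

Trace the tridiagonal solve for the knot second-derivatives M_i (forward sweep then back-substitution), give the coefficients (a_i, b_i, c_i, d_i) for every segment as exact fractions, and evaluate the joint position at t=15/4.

Δ: Δ0=-1/3, Δ1=1, Δ2=1/3
row 1: diag=8, rhs=8; c'=1/8, d'=1
row 2: denom=8−1·1/8=63/8; d'=(-4−1·1)/(63/8)=-40/63
back: M2=-40/63
back: M1=1−1/8·-40/63=68/63
M: M0=0, M1=68/63, M2=-40/63, M3=0
seg 0: a=0, c=M0/2=0, d=(M1−M0)/(6·3)=34/567, b=Δ0−h0·(2M0+M1)/6=-55/63
seg 1: a=-1, c=M1/2=34/63, d=(M2−M1)/(6·1)=-2/7, b=Δ1−h1·(2M1+M2)/6=47/63
seg 2: a=0, c=M2/2=-20/63, d=(M3−M2)/(6·3)=20/567, b=Δ2−h2·(2M2+M3)/6=61/63
t_q=15/4 → seg 1, τ=3/4; S=-1+47/63·τ+34/63·τ²+-2/7·τ³=-173/672

  seg 0: a=0 b=-55/63 c=0 d=34/567
  seg 1: a=-1 b=47/63 c=34/63 d=-2/7
  seg 2: a=0 b=61/63 c=-20/63 d=20/567
S(15/4) = -173/672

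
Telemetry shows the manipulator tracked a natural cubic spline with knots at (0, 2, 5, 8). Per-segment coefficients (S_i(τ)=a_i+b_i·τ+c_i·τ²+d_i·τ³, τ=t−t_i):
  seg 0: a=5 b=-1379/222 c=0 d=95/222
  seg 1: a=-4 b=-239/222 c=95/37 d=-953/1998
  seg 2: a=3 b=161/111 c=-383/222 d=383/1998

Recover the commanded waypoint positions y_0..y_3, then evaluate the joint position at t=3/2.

y_0 = S_0(0) = a_0 = 5
y_1 = S_1(0) = a_1 = -4
y_2 = S_2(0) = a_2 = 3
y_3 = S_2(3) = -3
t_q=3/2 is in segment 0 (τ=3/2); S_0(τ)=-1701/592

y_0=5 y_1=-4 y_2=3 y_3=-3
S(3/2) = -1701/592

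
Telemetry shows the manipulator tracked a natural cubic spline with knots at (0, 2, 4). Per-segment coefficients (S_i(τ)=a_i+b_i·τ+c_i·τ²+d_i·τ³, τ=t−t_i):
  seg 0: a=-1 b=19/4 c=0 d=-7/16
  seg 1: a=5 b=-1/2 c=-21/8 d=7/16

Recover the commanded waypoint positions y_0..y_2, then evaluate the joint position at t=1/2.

y_0 = S_0(0) = a_0 = -1
y_1 = S_1(0) = a_1 = 5
y_2 = S_1(2) = -3
t_q=1/2 is in segment 0 (τ=1/2); S_0(τ)=169/128

y_0=-1 y_1=5 y_2=-3
S(1/2) = 169/128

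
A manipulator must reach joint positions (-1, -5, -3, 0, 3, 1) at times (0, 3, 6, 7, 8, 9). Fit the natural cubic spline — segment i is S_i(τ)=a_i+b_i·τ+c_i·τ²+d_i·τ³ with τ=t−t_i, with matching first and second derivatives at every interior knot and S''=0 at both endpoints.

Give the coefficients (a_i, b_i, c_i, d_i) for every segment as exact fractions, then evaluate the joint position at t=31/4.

Δ: Δ0=-4/3, Δ1=2/3, Δ2=3, Δ3=3, Δ4=-2
row 1: diag=12, rhs=12; c'=1/4, d'=1
row 2: denom=8−3·1/4=29/4; d'=(14−3·1)/(29/4)=44/29
row 3: denom=4−1·4/29=112/29; d'=(0−1·44/29)/(112/29)=-11/28
row 4: denom=4−1·29/112=419/112; d'=(-30−1·-11/28)/(419/112)=-3316/419
back: M4=-3316/419
back: M3=-11/28−29/112·-3316/419=694/419
back: M2=44/29−4/29·694/419=540/419
back: M1=1−1/4·540/419=284/419
M: M0=0, M1=284/419, M2=540/419, M3=694/419, M4=-3316/419, M5=0
seg 0: a=-1, c=M0/2=0, d=(M1−M0)/(6·3)=142/3771, b=Δ0−h0·(2M0+M1)/6=-2102/1257
seg 1: a=-5, c=M1/2=142/419, d=(M2−M1)/(6·3)=128/3771, b=Δ1−h1·(2M1+M2)/6=-824/1257
seg 2: a=-3, c=M2/2=270/419, d=(M3−M2)/(6·1)=77/1257, b=Δ2−h2·(2M2+M3)/6=2884/1257
seg 3: a=0, c=M3/2=347/419, d=(M4−M3)/(6·1)=-2005/1257, b=Δ3−h3·(2M3+M4)/6=4735/1257
seg 4: a=3, c=M4/2=-1658/419, d=(M5−M4)/(6·1)=1658/1257, b=Δ4−h4·(2M4+M5)/6=802/1257
t_q=31/4 → seg 3, τ=3/4; S=0+4735/1257·τ+347/419·τ²+-2005/1257·τ³=70207/26816

  seg 0: a=-1 b=-2102/1257 c=0 d=142/3771
  seg 1: a=-5 b=-824/1257 c=142/419 d=128/3771
  seg 2: a=-3 b=2884/1257 c=270/419 d=77/1257
  seg 3: a=0 b=4735/1257 c=347/419 d=-2005/1257
  seg 4: a=3 b=802/1257 c=-1658/419 d=1658/1257
S(31/4) = 70207/26816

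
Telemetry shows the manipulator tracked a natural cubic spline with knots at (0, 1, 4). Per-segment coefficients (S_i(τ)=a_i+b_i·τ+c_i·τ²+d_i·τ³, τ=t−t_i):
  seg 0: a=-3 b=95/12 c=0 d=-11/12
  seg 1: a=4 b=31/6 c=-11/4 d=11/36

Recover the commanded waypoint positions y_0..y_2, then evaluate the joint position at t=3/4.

y_0 = S_0(0) = a_0 = -3
y_1 = S_1(0) = a_1 = 4
y_2 = S_1(3) = 3
t_q=3/4 is in segment 0 (τ=3/4); S_0(τ)=653/256

y_0=-3 y_1=4 y_2=3
S(3/4) = 653/256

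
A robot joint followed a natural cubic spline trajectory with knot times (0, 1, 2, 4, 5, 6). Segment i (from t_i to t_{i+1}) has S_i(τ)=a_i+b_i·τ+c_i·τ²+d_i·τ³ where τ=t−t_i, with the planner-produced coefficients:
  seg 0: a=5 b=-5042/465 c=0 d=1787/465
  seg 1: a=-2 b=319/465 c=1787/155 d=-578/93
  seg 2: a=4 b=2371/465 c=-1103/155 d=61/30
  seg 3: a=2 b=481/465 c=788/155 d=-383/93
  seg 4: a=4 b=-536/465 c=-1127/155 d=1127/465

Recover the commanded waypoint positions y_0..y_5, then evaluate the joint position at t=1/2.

y_0=5 y_1=-2 y_2=4 y_3=2 y_4=4 y_5=-2
S(1/2) = 73/1240

y_0 = S_0(0) = a_0 = 5
y_1 = S_1(0) = a_1 = -2
y_2 = S_2(0) = a_2 = 4
y_3 = S_3(0) = a_3 = 2
y_4 = S_4(0) = a_4 = 4
y_5 = S_4(1) = -2
t_q=1/2 is in segment 0 (τ=1/2); S_0(τ)=73/1240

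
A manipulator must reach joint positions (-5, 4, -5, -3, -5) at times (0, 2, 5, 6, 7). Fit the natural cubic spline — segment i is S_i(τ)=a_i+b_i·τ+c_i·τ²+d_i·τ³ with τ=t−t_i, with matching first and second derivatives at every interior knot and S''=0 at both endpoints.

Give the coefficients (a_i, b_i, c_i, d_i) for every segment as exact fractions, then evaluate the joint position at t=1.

  seg 0: a=-5 b=921/137 c=0 d=-609/1096
  seg 1: a=4 b=15/274 c=-1827/548 d=423/548
  seg 2: a=-5 b=489/548 c=495/137 d=-1373/548
  seg 3: a=-3 b=165/274 c=-2139/548 d=713/548
S(1) = 1279/1096

Δ: Δ0=9/2, Δ1=-3, Δ2=2, Δ3=-2
row 1: diag=10, rhs=-45; c'=3/10, d'=-9/2
row 2: denom=8−3·3/10=71/10; d'=(30−3·-9/2)/(71/10)=435/71
row 3: denom=4−1·10/71=274/71; d'=(-24−1·435/71)/(274/71)=-2139/274
back: M3=-2139/274
back: M2=435/71−10/71·-2139/274=990/137
back: M1=-9/2−3/10·990/137=-1827/274
M: M0=0, M1=-1827/274, M2=990/137, M3=-2139/274, M4=0
seg 0: a=-5, c=M0/2=0, d=(M1−M0)/(6·2)=-609/1096, b=Δ0−h0·(2M0+M1)/6=921/137
seg 1: a=4, c=M1/2=-1827/548, d=(M2−M1)/(6·3)=423/548, b=Δ1−h1·(2M1+M2)/6=15/274
seg 2: a=-5, c=M2/2=495/137, d=(M3−M2)/(6·1)=-1373/548, b=Δ2−h2·(2M2+M3)/6=489/548
seg 3: a=-3, c=M3/2=-2139/548, d=(M4−M3)/(6·1)=713/548, b=Δ3−h3·(2M3+M4)/6=165/274
t_q=1 → seg 0, τ=1; S=-5+921/137·τ+0·τ²+-609/1096·τ³=1279/1096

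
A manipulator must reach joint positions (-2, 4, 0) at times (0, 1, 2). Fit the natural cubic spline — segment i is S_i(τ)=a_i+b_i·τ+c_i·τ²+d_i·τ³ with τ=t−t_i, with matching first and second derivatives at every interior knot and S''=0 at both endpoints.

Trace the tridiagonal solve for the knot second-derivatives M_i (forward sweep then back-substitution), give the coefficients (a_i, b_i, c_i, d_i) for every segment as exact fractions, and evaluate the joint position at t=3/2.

Δ: Δ0=6, Δ1=-4
row 1: diag=4, rhs=-60; c'=1/4, d'=-15
back: M1=-15
M: M0=0, M1=-15, M2=0
seg 0: a=-2, c=M0/2=0, d=(M1−M0)/(6·1)=-5/2, b=Δ0−h0·(2M0+M1)/6=17/2
seg 1: a=4, c=M1/2=-15/2, d=(M2−M1)/(6·1)=5/2, b=Δ1−h1·(2M1+M2)/6=1
t_q=3/2 → seg 1, τ=1/2; S=4+1·τ+-15/2·τ²+5/2·τ³=47/16

  seg 0: a=-2 b=17/2 c=0 d=-5/2
  seg 1: a=4 b=1 c=-15/2 d=5/2
S(3/2) = 47/16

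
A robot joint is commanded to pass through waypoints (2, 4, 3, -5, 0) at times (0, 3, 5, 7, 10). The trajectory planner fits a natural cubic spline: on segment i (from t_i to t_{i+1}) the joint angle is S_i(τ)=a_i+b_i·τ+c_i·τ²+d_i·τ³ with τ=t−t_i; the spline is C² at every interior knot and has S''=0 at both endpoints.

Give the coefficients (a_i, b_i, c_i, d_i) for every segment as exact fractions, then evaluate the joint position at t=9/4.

  seg 0: a=2 b=13/20 c=0 d=1/540
  seg 1: a=4 b=7/10 c=1/60 d=-37/120
  seg 2: a=3 b=-44/15 c=-11/6 d=13/20
  seg 3: a=-5 b=-37/15 c=31/15 d=-31/135
S(9/4) = 4459/1280

Δ: Δ0=2/3, Δ1=-1/2, Δ2=-4, Δ3=5/3
row 1: diag=10, rhs=-7; c'=1/5, d'=-7/10
row 2: denom=8−2·1/5=38/5; d'=(-21−2·-7/10)/(38/5)=-49/19
row 3: denom=10−2·5/19=180/19; d'=(34−2·-49/19)/(180/19)=62/15
back: M3=62/15
back: M2=-49/19−5/19·62/15=-11/3
back: M1=-7/10−1/5·-11/3=1/30
M: M0=0, M1=1/30, M2=-11/3, M3=62/15, M4=0
seg 0: a=2, c=M0/2=0, d=(M1−M0)/(6·3)=1/540, b=Δ0−h0·(2M0+M1)/6=13/20
seg 1: a=4, c=M1/2=1/60, d=(M2−M1)/(6·2)=-37/120, b=Δ1−h1·(2M1+M2)/6=7/10
seg 2: a=3, c=M2/2=-11/6, d=(M3−M2)/(6·2)=13/20, b=Δ2−h2·(2M2+M3)/6=-44/15
seg 3: a=-5, c=M3/2=31/15, d=(M4−M3)/(6·3)=-31/135, b=Δ3−h3·(2M3+M4)/6=-37/15
t_q=9/4 → seg 0, τ=9/4; S=2+13/20·τ+0·τ²+1/540·τ³=4459/1280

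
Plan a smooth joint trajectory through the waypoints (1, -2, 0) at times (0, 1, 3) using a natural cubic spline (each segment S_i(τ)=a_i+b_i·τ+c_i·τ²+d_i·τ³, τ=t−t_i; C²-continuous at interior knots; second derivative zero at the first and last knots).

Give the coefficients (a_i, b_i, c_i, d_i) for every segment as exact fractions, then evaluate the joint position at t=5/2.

  seg 0: a=1 b=-11/3 c=0 d=2/3
  seg 1: a=-2 b=-5/3 c=2 d=-1/3
S(5/2) = -9/8

Δ: Δ0=-3, Δ1=1
row 1: diag=6, rhs=24; c'=1/3, d'=4
back: M1=4
M: M0=0, M1=4, M2=0
seg 0: a=1, c=M0/2=0, d=(M1−M0)/(6·1)=2/3, b=Δ0−h0·(2M0+M1)/6=-11/3
seg 1: a=-2, c=M1/2=2, d=(M2−M1)/(6·2)=-1/3, b=Δ1−h1·(2M1+M2)/6=-5/3
t_q=5/2 → seg 1, τ=3/2; S=-2+-5/3·τ+2·τ²+-1/3·τ³=-9/8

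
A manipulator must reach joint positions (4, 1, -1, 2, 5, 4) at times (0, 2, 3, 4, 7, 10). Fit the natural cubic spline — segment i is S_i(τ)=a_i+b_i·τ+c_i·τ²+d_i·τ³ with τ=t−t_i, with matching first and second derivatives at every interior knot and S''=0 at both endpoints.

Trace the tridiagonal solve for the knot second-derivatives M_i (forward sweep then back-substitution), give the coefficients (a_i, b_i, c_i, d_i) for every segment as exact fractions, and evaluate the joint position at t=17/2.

Δ: Δ0=-3/2, Δ1=-2, Δ2=3, Δ3=1, Δ4=-1/3
row 1: diag=6, rhs=-3; c'=1/6, d'=-1/2
row 2: denom=4−1·1/6=23/6; d'=(30−1·-1/2)/(23/6)=183/23
row 3: denom=8−1·6/23=178/23; d'=(-12−1·183/23)/(178/23)=-459/178
row 4: denom=12−3·69/178=1929/178; d'=(-8−3·-459/178)/(1929/178)=-47/1929
back: M4=-47/1929
back: M3=-459/178−69/178·-47/1929=-1652/643
back: M2=183/23−6/23·-1652/643=5547/643
back: M1=-1/2−1/6·5547/643=-1246/643
M: M0=0, M1=-1246/643, M2=5547/643, M3=-1652/643, M4=-47/1929, M5=0
seg 0: a=4, c=M0/2=0, d=(M1−M0)/(6·2)=-623/3858, b=Δ0−h0·(2M0+M1)/6=-3295/3858
seg 1: a=1, c=M1/2=-623/643, d=(M2−M1)/(6·1)=6793/3858, b=Δ1−h1·(2M1+M2)/6=-10771/3858
seg 2: a=-1, c=M2/2=5547/1286, d=(M3−M2)/(6·1)=-7199/3858, b=Δ2−h2·(2M2+M3)/6=1066/1929
seg 3: a=2, c=M3/2=-826/643, d=(M4−M3)/(6·3)=4909/34722, b=Δ3−h3·(2M3+M4)/6=13817/3858
seg 4: a=5, c=M4/2=-47/3858, d=(M5−M4)/(6·3)=47/34722, b=Δ4−h4·(2M4+M5)/6=-596/1929
t_q=17/2 → seg 4, τ=3/2; S=5+-596/1929·τ+-47/3858·τ²+47/34722·τ³=46437/10288

  seg 0: a=4 b=-3295/3858 c=0 d=-623/3858
  seg 1: a=1 b=-10771/3858 c=-623/643 d=6793/3858
  seg 2: a=-1 b=1066/1929 c=5547/1286 d=-7199/3858
  seg 3: a=2 b=13817/3858 c=-826/643 d=4909/34722
  seg 4: a=5 b=-596/1929 c=-47/3858 d=47/34722
S(17/2) = 46437/10288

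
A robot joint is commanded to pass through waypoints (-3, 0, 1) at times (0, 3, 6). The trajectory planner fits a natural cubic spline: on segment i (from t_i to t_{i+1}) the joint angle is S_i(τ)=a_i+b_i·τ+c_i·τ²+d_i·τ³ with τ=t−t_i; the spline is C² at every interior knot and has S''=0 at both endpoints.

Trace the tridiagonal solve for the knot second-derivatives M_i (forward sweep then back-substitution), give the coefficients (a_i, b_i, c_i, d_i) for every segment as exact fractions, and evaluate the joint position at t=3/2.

  seg 0: a=-3 b=7/6 c=0 d=-1/54
  seg 1: a=0 b=2/3 c=-1/6 d=1/54
S(3/2) = -21/16

Δ: Δ0=1, Δ1=1/3
row 1: diag=12, rhs=-4; c'=1/4, d'=-1/3
back: M1=-1/3
M: M0=0, M1=-1/3, M2=0
seg 0: a=-3, c=M0/2=0, d=(M1−M0)/(6·3)=-1/54, b=Δ0−h0·(2M0+M1)/6=7/6
seg 1: a=0, c=M1/2=-1/6, d=(M2−M1)/(6·3)=1/54, b=Δ1−h1·(2M1+M2)/6=2/3
t_q=3/2 → seg 0, τ=3/2; S=-3+7/6·τ+0·τ²+-1/54·τ³=-21/16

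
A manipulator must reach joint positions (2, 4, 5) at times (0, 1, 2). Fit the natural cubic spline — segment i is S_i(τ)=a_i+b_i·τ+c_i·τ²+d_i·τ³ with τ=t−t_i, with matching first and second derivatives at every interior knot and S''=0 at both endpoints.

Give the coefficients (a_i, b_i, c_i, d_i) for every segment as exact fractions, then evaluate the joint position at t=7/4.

  seg 0: a=2 b=9/4 c=0 d=-1/4
  seg 1: a=4 b=3/2 c=-3/4 d=1/4
S(7/4) = 1231/256

Δ: Δ0=2, Δ1=1
row 1: diag=4, rhs=-6; c'=1/4, d'=-3/2
back: M1=-3/2
M: M0=0, M1=-3/2, M2=0
seg 0: a=2, c=M0/2=0, d=(M1−M0)/(6·1)=-1/4, b=Δ0−h0·(2M0+M1)/6=9/4
seg 1: a=4, c=M1/2=-3/4, d=(M2−M1)/(6·1)=1/4, b=Δ1−h1·(2M1+M2)/6=3/2
t_q=7/4 → seg 1, τ=3/4; S=4+3/2·τ+-3/4·τ²+1/4·τ³=1231/256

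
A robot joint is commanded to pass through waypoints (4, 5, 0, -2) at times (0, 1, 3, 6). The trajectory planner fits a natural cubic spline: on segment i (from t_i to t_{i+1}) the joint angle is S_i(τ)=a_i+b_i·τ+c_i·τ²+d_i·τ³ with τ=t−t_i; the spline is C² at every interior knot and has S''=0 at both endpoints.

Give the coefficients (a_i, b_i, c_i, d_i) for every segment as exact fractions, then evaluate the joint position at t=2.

  seg 0: a=4 b=71/42 c=0 d=-29/42
  seg 1: a=5 b=-8/21 c=-29/14 d=85/168
  seg 2: a=0 b=-109/42 c=27/28 d=-3/28
S(2) = 171/56

Δ: Δ0=1, Δ1=-5/2, Δ2=-2/3
row 1: diag=6, rhs=-21; c'=1/3, d'=-7/2
row 2: denom=10−2·1/3=28/3; d'=(11−2·-7/2)/(28/3)=27/14
back: M2=27/14
back: M1=-7/2−1/3·27/14=-29/7
M: M0=0, M1=-29/7, M2=27/14, M3=0
seg 0: a=4, c=M0/2=0, d=(M1−M0)/(6·1)=-29/42, b=Δ0−h0·(2M0+M1)/6=71/42
seg 1: a=5, c=M1/2=-29/14, d=(M2−M1)/(6·2)=85/168, b=Δ1−h1·(2M1+M2)/6=-8/21
seg 2: a=0, c=M2/2=27/28, d=(M3−M2)/(6·3)=-3/28, b=Δ2−h2·(2M2+M3)/6=-109/42
t_q=2 → seg 1, τ=1; S=5+-8/21·τ+-29/14·τ²+85/168·τ³=171/56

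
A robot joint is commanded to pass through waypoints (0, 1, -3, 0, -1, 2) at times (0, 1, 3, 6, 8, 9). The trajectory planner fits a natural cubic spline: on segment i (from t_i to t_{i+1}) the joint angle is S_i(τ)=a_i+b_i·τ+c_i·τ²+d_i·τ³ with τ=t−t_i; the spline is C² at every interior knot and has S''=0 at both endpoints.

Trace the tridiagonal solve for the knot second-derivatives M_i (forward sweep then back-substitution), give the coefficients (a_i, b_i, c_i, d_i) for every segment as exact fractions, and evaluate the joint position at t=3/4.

  seg 0: a=0 b=2381/1406 c=0 d=-975/1406
  seg 1: a=1 b=-272/703 c=-2925/1406 d=1791/2812
  seg 2: a=-3 b=-749/703 c=1224/703 d=-20/57
  seg 3: a=0 b=-65/703 c=-996/703 d=3411/5624
  seg 4: a=-1 b=2135/1406 c=6249/2812 d=-2083/2812
S(3/4) = 87963/89984

Δ: Δ0=1, Δ1=-2, Δ2=1, Δ3=-1/2, Δ4=3
row 1: diag=6, rhs=-18; c'=1/3, d'=-3
row 2: denom=10−2·1/3=28/3; d'=(18−2·-3)/(28/3)=18/7
row 3: denom=10−3·9/28=253/28; d'=(-9−3·18/7)/(253/28)=-468/253
row 4: denom=6−2·56/253=1406/253; d'=(21−2·-468/253)/(1406/253)=6249/1406
back: M4=6249/1406
back: M3=-468/253−56/253·6249/1406=-1992/703
back: M2=18/7−9/28·-1992/703=2448/703
back: M1=-3−1/3·2448/703=-2925/703
M: M0=0, M1=-2925/703, M2=2448/703, M3=-1992/703, M4=6249/1406, M5=0
seg 0: a=0, c=M0/2=0, d=(M1−M0)/(6·1)=-975/1406, b=Δ0−h0·(2M0+M1)/6=2381/1406
seg 1: a=1, c=M1/2=-2925/1406, d=(M2−M1)/(6·2)=1791/2812, b=Δ1−h1·(2M1+M2)/6=-272/703
seg 2: a=-3, c=M2/2=1224/703, d=(M3−M2)/(6·3)=-20/57, b=Δ2−h2·(2M2+M3)/6=-749/703
seg 3: a=0, c=M3/2=-996/703, d=(M4−M3)/(6·2)=3411/5624, b=Δ3−h3·(2M3+M4)/6=-65/703
seg 4: a=-1, c=M4/2=6249/2812, d=(M5−M4)/(6·1)=-2083/2812, b=Δ4−h4·(2M4+M5)/6=2135/1406
t_q=3/4 → seg 0, τ=3/4; S=0+2381/1406·τ+0·τ²+-975/1406·τ³=87963/89984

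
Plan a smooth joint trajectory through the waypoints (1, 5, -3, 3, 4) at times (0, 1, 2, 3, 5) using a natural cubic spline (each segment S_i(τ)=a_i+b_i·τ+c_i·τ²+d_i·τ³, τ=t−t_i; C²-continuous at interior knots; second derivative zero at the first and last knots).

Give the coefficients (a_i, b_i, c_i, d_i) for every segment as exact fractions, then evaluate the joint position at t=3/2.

  seg 0: a=1 b=33/4 c=0 d=-17/4
  seg 1: a=5 b=-9/2 c=-51/4 d=37/4
  seg 2: a=-3 b=-9/4 c=15 d=-27/4
  seg 3: a=3 b=15/2 c=-21/4 d=7/8
S(3/2) = 23/32

Δ: Δ0=4, Δ1=-8, Δ2=6, Δ3=1/2
row 1: diag=4, rhs=-72; c'=1/4, d'=-18
row 2: denom=4−1·1/4=15/4; d'=(84−1·-18)/(15/4)=136/5
row 3: denom=6−1·4/15=86/15; d'=(-33−1·136/5)/(86/15)=-21/2
back: M3=-21/2
back: M2=136/5−4/15·-21/2=30
back: M1=-18−1/4·30=-51/2
M: M0=0, M1=-51/2, M2=30, M3=-21/2, M4=0
seg 0: a=1, c=M0/2=0, d=(M1−M0)/(6·1)=-17/4, b=Δ0−h0·(2M0+M1)/6=33/4
seg 1: a=5, c=M1/2=-51/4, d=(M2−M1)/(6·1)=37/4, b=Δ1−h1·(2M1+M2)/6=-9/2
seg 2: a=-3, c=M2/2=15, d=(M3−M2)/(6·1)=-27/4, b=Δ2−h2·(2M2+M3)/6=-9/4
seg 3: a=3, c=M3/2=-21/4, d=(M4−M3)/(6·2)=7/8, b=Δ3−h3·(2M3+M4)/6=15/2
t_q=3/2 → seg 1, τ=1/2; S=5+-9/2·τ+-51/4·τ²+37/4·τ³=23/32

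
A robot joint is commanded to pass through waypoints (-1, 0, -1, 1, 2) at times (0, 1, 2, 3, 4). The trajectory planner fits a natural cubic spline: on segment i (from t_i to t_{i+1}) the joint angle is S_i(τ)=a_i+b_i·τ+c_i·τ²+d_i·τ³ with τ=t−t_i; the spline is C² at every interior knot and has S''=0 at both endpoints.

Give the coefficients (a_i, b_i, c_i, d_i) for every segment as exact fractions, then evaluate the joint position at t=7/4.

  seg 0: a=-1 b=99/56 c=0 d=-43/56
  seg 1: a=0 b=-15/28 c=-129/56 d=103/56
  seg 2: a=-1 b=3/8 c=45/14 d=-89/56
  seg 3: a=1 b=57/28 c=-87/56 d=29/56
S(7/4) = -3303/3584

Δ: Δ0=1, Δ1=-1, Δ2=2, Δ3=1
row 1: diag=4, rhs=-12; c'=1/4, d'=-3
row 2: denom=4−1·1/4=15/4; d'=(18−1·-3)/(15/4)=28/5
row 3: denom=4−1·4/15=56/15; d'=(-6−1·28/5)/(56/15)=-87/28
back: M3=-87/28
back: M2=28/5−4/15·-87/28=45/7
back: M1=-3−1/4·45/7=-129/28
M: M0=0, M1=-129/28, M2=45/7, M3=-87/28, M4=0
seg 0: a=-1, c=M0/2=0, d=(M1−M0)/(6·1)=-43/56, b=Δ0−h0·(2M0+M1)/6=99/56
seg 1: a=0, c=M1/2=-129/56, d=(M2−M1)/(6·1)=103/56, b=Δ1−h1·(2M1+M2)/6=-15/28
seg 2: a=-1, c=M2/2=45/14, d=(M3−M2)/(6·1)=-89/56, b=Δ2−h2·(2M2+M3)/6=3/8
seg 3: a=1, c=M3/2=-87/56, d=(M4−M3)/(6·1)=29/56, b=Δ3−h3·(2M3+M4)/6=57/28
t_q=7/4 → seg 1, τ=3/4; S=0+-15/28·τ+-129/56·τ²+103/56·τ³=-3303/3584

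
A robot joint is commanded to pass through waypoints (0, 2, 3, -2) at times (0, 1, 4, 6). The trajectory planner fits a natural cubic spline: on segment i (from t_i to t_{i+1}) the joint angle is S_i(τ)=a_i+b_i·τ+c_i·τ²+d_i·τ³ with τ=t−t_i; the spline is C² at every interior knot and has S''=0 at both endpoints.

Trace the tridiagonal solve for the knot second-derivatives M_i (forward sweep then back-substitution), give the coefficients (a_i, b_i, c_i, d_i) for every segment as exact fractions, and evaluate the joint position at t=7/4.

Δ: Δ0=2, Δ1=1/3, Δ2=-5/2
row 1: diag=8, rhs=-10; c'=3/8, d'=-5/4
row 2: denom=10−3·3/8=71/8; d'=(-17−3·-5/4)/(71/8)=-106/71
back: M2=-106/71
back: M1=-5/4−3/8·-106/71=-49/71
M: M0=0, M1=-49/71, M2=-106/71, M3=0
seg 0: a=0, c=M0/2=0, d=(M1−M0)/(6·1)=-49/426, b=Δ0−h0·(2M0+M1)/6=901/426
seg 1: a=2, c=M1/2=-49/142, d=(M2−M1)/(6·3)=-19/426, b=Δ1−h1·(2M1+M2)/6=377/213
seg 2: a=3, c=M2/2=-53/71, d=(M3−M2)/(6·2)=53/426, b=Δ2−h2·(2M2+M3)/6=-641/426
t_q=7/4 → seg 1, τ=3/4; S=2+377/213·τ+-49/142·τ²+-19/426·τ³=28305/9088

  seg 0: a=0 b=901/426 c=0 d=-49/426
  seg 1: a=2 b=377/213 c=-49/142 d=-19/426
  seg 2: a=3 b=-641/426 c=-53/71 d=53/426
S(7/4) = 28305/9088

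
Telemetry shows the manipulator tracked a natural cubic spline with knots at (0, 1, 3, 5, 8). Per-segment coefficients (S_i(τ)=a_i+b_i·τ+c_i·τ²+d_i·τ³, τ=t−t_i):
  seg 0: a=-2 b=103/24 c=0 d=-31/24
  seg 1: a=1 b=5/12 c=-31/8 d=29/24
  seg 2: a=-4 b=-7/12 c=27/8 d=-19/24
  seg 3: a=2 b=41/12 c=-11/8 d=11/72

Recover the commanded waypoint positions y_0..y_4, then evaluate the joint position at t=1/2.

y_0 = S_0(0) = a_0 = -2
y_1 = S_1(0) = a_1 = 1
y_2 = S_2(0) = a_2 = -4
y_3 = S_3(0) = a_3 = 2
y_4 = S_3(3) = 4
t_q=1/2 is in segment 0 (τ=1/2); S_0(τ)=-1/64

y_0=-2 y_1=1 y_2=-4 y_3=2 y_4=4
S(1/2) = -1/64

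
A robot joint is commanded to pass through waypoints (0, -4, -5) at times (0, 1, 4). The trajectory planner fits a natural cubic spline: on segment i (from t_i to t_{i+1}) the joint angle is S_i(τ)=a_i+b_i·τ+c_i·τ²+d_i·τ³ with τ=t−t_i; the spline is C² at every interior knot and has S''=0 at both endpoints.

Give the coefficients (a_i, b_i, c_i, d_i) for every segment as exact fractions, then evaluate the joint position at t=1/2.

Δ: Δ0=-4, Δ1=-1/3
row 1: diag=8, rhs=22; c'=3/8, d'=11/4
back: M1=11/4
M: M0=0, M1=11/4, M2=0
seg 0: a=0, c=M0/2=0, d=(M1−M0)/(6·1)=11/24, b=Δ0−h0·(2M0+M1)/6=-107/24
seg 1: a=-4, c=M1/2=11/8, d=(M2−M1)/(6·3)=-11/72, b=Δ1−h1·(2M1+M2)/6=-37/12
t_q=1/2 → seg 0, τ=1/2; S=0+-107/24·τ+0·τ²+11/24·τ³=-139/64

  seg 0: a=0 b=-107/24 c=0 d=11/24
  seg 1: a=-4 b=-37/12 c=11/8 d=-11/72
S(1/2) = -139/64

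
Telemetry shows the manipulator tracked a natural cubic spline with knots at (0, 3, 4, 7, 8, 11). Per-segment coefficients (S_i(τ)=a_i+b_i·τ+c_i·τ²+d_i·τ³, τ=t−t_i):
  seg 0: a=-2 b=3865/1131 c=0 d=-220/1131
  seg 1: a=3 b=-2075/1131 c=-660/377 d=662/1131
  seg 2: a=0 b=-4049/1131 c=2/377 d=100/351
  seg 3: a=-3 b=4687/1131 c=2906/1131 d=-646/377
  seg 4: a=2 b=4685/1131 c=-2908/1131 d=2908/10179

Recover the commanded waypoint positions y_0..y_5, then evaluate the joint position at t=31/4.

y_0=-2 y_1=3 y_2=0 y_3=-3 y_4=2 y_5=-1
S(31/4) = 10019/12064

y_0 = S_0(0) = a_0 = -2
y_1 = S_1(0) = a_1 = 3
y_2 = S_2(0) = a_2 = 0
y_3 = S_3(0) = a_3 = -3
y_4 = S_4(0) = a_4 = 2
y_5 = S_4(3) = -1
t_q=31/4 is in segment 3 (τ=3/4); S_3(τ)=10019/12064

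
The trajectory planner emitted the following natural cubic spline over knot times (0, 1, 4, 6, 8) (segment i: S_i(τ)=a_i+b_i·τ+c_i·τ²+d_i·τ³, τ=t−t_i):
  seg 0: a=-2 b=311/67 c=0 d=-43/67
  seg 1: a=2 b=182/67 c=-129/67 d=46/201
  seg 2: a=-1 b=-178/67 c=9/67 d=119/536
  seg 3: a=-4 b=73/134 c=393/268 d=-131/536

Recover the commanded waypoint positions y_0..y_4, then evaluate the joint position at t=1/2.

y_0 = S_0(0) = a_0 = -2
y_1 = S_1(0) = a_1 = 2
y_2 = S_2(0) = a_2 = -1
y_3 = S_3(0) = a_3 = -4
y_4 = S_3(2) = 1
t_q=1/2 is in segment 0 (τ=1/2); S_0(τ)=129/536

y_0=-2 y_1=2 y_2=-1 y_3=-4 y_4=1
S(1/2) = 129/536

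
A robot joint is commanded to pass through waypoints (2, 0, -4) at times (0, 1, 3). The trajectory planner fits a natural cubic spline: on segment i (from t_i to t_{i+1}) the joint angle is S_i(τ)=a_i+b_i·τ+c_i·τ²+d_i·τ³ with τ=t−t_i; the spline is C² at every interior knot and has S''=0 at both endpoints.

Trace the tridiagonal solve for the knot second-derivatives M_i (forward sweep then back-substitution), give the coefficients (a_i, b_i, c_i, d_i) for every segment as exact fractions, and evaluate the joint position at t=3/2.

Δ: Δ0=-2, Δ1=-2
row 1: diag=6, rhs=0; c'=1/3, d'=0
back: M1=0
M: M0=0, M1=0, M2=0
seg 0: a=2, c=M0/2=0, d=(M1−M0)/(6·1)=0, b=Δ0−h0·(2M0+M1)/6=-2
seg 1: a=0, c=M1/2=0, d=(M2−M1)/(6·2)=0, b=Δ1−h1·(2M1+M2)/6=-2
t_q=3/2 → seg 1, τ=1/2; S=0+-2·τ+0·τ²+0·τ³=-1

  seg 0: a=2 b=-2 c=0 d=0
  seg 1: a=0 b=-2 c=0 d=0
S(3/2) = -1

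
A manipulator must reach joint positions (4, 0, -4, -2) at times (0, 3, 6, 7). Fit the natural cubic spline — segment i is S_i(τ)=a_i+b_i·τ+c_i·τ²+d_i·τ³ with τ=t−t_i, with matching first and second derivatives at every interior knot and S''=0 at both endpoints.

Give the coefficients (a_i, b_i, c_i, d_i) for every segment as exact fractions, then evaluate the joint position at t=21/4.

Δ: Δ0=-4/3, Δ1=-4/3, Δ2=2
row 1: diag=12, rhs=0; c'=1/4, d'=0
row 2: denom=8−3·1/4=29/4; d'=(20−3·0)/(29/4)=80/29
back: M2=80/29
back: M1=0−1/4·80/29=-20/29
M: M0=0, M1=-20/29, M2=80/29, M3=0
seg 0: a=4, c=M0/2=0, d=(M1−M0)/(6·3)=-10/261, b=Δ0−h0·(2M0+M1)/6=-86/87
seg 1: a=0, c=M1/2=-10/29, d=(M2−M1)/(6·3)=50/261, b=Δ1−h1·(2M1+M2)/6=-176/87
seg 2: a=-4, c=M2/2=40/29, d=(M3−M2)/(6·1)=-40/87, b=Δ2−h2·(2M2+M3)/6=94/87
t_q=21/4 → seg 1, τ=9/4; S=0+-176/87·τ+-10/29·τ²+50/261·τ³=-3819/928

  seg 0: a=4 b=-86/87 c=0 d=-10/261
  seg 1: a=0 b=-176/87 c=-10/29 d=50/261
  seg 2: a=-4 b=94/87 c=40/29 d=-40/87
S(21/4) = -3819/928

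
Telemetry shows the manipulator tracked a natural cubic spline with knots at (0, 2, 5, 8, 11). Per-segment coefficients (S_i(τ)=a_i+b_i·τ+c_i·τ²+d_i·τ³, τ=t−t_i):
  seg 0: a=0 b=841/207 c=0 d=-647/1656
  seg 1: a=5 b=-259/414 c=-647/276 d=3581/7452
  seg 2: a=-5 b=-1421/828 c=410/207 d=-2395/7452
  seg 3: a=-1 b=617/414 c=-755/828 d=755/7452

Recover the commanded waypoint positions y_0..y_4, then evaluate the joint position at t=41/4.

y_0=0 y_1=5 y_2=-5 y_3=-1 y_4=-2
S(41/4) = -6529/5888

y_0 = S_0(0) = a_0 = 0
y_1 = S_1(0) = a_1 = 5
y_2 = S_2(0) = a_2 = -5
y_3 = S_3(0) = a_3 = -1
y_4 = S_3(3) = -2
t_q=41/4 is in segment 3 (τ=9/4); S_3(τ)=-6529/5888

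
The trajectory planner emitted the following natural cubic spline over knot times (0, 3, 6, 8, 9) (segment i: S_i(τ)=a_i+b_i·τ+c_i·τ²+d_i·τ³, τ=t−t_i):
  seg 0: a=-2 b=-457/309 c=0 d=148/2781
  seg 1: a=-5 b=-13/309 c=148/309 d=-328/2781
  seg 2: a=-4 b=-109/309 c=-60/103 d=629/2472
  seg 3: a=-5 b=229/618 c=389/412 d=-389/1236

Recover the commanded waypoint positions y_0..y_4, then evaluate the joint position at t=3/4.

y_0=-2 y_1=-5 y_2=-4 y_3=-5 y_4=-4
S(3/4) = -5087/1648

y_0 = S_0(0) = a_0 = -2
y_1 = S_1(0) = a_1 = -5
y_2 = S_2(0) = a_2 = -4
y_3 = S_3(0) = a_3 = -5
y_4 = S_3(1) = -4
t_q=3/4 is in segment 0 (τ=3/4); S_0(τ)=-5087/1648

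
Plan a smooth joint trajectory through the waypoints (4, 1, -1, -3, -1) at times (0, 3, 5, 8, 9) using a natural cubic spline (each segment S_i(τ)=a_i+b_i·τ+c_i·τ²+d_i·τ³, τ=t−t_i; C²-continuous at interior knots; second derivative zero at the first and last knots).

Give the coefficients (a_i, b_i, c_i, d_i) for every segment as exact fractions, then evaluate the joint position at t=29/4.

  seg 0: a=4 b=-355/339 c=0 d=16/3051
  seg 1: a=1 b=-307/339 c=16/339 d=-16/339
  seg 2: a=-1 b=-145/113 c=-80/339 d=449/3051
  seg 3: a=-3 b=144/113 c=123/113 d=-41/113
S(29/4) = -24629/7232

Δ: Δ0=-1, Δ1=-1, Δ2=-2/3, Δ3=2
row 1: diag=10, rhs=0; c'=1/5, d'=0
row 2: denom=10−2·1/5=48/5; d'=(2−2·0)/(48/5)=5/24
row 3: denom=8−3·5/16=113/16; d'=(16−3·5/24)/(113/16)=246/113
back: M3=246/113
back: M2=5/24−5/16·246/113=-160/339
back: M1=0−1/5·-160/339=32/339
M: M0=0, M1=32/339, M2=-160/339, M3=246/113, M4=0
seg 0: a=4, c=M0/2=0, d=(M1−M0)/(6·3)=16/3051, b=Δ0−h0·(2M0+M1)/6=-355/339
seg 1: a=1, c=M1/2=16/339, d=(M2−M1)/(6·2)=-16/339, b=Δ1−h1·(2M1+M2)/6=-307/339
seg 2: a=-1, c=M2/2=-80/339, d=(M3−M2)/(6·3)=449/3051, b=Δ2−h2·(2M2+M3)/6=-145/113
seg 3: a=-3, c=M3/2=123/113, d=(M4−M3)/(6·1)=-41/113, b=Δ3−h3·(2M3+M4)/6=144/113
t_q=29/4 → seg 2, τ=9/4; S=-1+-145/113·τ+-80/339·τ²+449/3051·τ³=-24629/7232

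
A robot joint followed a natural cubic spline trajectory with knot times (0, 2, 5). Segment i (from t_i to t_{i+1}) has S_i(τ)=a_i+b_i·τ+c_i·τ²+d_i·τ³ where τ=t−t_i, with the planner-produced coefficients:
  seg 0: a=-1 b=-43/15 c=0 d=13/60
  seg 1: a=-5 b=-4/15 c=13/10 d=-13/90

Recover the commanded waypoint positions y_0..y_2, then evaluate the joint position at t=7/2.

y_0=-1 y_1=-5 y_2=2
S(7/2) = -237/80

y_0 = S_0(0) = a_0 = -1
y_1 = S_1(0) = a_1 = -5
y_2 = S_1(3) = 2
t_q=7/2 is in segment 1 (τ=3/2); S_1(τ)=-237/80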